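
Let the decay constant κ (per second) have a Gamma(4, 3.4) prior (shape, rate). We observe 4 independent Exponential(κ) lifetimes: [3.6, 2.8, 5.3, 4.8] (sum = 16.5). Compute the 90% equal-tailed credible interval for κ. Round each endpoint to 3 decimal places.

[0.200, 0.661]

Posterior: Gamma(4+4, 3.4+16.5) = Gamma(8, 19.9) (shape, rate).
Equal-tailed 90% interval: Gamma(8, 19.9) quantiles at 0.05 and 0.95.
Posterior mean ≈ 0.402, SD ≈ 0.142; a Normal approximation gives roughly [0.168, 0.636].
Exact: lower = 0.200; upper = 0.661.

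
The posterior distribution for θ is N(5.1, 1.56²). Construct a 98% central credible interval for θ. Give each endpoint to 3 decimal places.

The posterior is symmetric, so the 98% equal-tailed interval is θ = 5.1 ± z·1.56 with z = 2.326.
Half-width: 2.326 × 1.56 = 3.629.
5.1 − 3.629 = 1.471; 5.1 + 3.629 = 8.729.

[1.471, 8.729]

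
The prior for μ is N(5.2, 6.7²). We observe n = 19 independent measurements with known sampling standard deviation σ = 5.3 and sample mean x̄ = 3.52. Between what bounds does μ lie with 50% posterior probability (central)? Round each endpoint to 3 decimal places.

[2.767, 4.380]

Posterior precision = 1/6.7² + 19/5.3² = 0.0223 + 0.6764 = 0.6987, so posterior SD = 1.1964.
Posterior mean = (5.2/6.7² + 19·3.52/5.3²) / 0.6987 = 3.5736.
Interval: 3.5736 ± 0.674 × 1.1964 → [2.767, 4.380].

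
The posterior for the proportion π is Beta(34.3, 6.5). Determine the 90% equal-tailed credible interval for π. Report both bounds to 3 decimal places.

[0.739, 0.923]

Posterior: Beta(34.3, 6.5).
Equal-tailed 90% interval: the 0.05 and 0.95 quantiles of Beta(34.3, 6.5).
Posterior mean ≈ 0.841, SD ≈ 0.057; a Normal approximation gives roughly [0.748, 0.934].
Exact: F⁻¹(0.05) = 0.739; F⁻¹(0.95) = 0.923.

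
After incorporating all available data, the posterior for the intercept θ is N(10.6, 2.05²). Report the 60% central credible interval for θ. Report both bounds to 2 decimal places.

[8.87, 12.33]

The posterior is symmetric, so the 60% equal-tailed interval is θ = 10.6 ± z·2.05 with z = 0.842.
Half-width: 0.842 × 2.05 = 1.73.
10.6 − 1.73 = 8.87; 10.6 + 1.73 = 12.33.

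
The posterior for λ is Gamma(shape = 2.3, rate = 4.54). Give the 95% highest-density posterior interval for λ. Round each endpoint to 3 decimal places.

The posterior is unimodal and skewed, so the HPD interval has equal density at both endpoints and is the shortest 95% interval.
Solving f(0.022) = f(1.160) with F(1.160) − F(0.022) = 0.95 gives [0.022, 1.160].
For comparison, the equal-tailed interval is [0.075, 1.340]; the HPD is narrower and shifted toward the mode.

[0.022, 1.160]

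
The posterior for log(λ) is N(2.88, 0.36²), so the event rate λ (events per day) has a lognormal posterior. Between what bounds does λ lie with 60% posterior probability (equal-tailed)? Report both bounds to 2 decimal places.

[13.16, 24.12]

On the log scale the 60% interval is 2.88 ± 0.842 × 0.36 = [2.5770, 3.1830].
Exponentiate: [e^2.5770, e^3.1830] = [13.16, 24.12].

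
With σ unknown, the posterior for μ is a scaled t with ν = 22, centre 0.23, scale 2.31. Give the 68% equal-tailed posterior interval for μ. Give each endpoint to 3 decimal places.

[-2.120, 2.580]

The t_22 distribution is symmetric; the 68% interval is 0.23 ± t·2.31 with t_{0.84,22} = 1.017.
Half-width: 1.017 × 2.31 = 2.350.
0.23 − 2.350 = -2.120; 0.23 + 2.350 = 2.580.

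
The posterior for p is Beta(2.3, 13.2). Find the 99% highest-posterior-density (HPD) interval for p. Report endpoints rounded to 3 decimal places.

[0.003, 0.407]

The posterior is unimodal and skewed, so the HPD interval has equal density at both endpoints and is the shortest 99% interval.
Solving f(0.003) = f(0.407) with F(0.407) − F(0.003) = 0.99 gives [0.003, 0.407].
For comparison, the equal-tailed interval is [0.012, 0.440]; the HPD is narrower and shifted toward the mode.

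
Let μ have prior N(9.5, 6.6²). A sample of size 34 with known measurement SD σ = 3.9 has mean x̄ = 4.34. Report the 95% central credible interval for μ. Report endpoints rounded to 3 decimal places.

[3.088, 5.697]

Posterior precision = 1/6.6² + 34/3.9² = 0.0230 + 2.2354 = 2.2583, so posterior SD = 0.6654.
Posterior mean = (9.5/6.6² + 34·4.34/3.9²) / 2.2583 = 4.3925.
Interval: 4.3925 ± 1.960 × 0.6654 → [3.088, 5.697].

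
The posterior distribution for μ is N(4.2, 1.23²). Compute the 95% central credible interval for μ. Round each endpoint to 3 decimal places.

The posterior is symmetric, so the 95% equal-tailed interval is μ = 4.2 ± z·1.23 with z = 1.960.
Half-width: 1.960 × 1.23 = 2.411.
4.2 − 2.411 = 1.789; 4.2 + 2.411 = 6.611.

[1.789, 6.611]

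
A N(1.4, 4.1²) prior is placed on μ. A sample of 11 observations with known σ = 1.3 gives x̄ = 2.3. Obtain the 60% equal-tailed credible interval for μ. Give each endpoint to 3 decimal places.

Posterior precision = 1/4.1² + 11/1.3² = 0.0595 + 6.5089 = 6.5684, so posterior SD = 0.3902.
Posterior mean = (1.4/4.1² + 11·2.3/1.3²) / 6.5684 = 2.2918.
Interval: 2.2918 ± 0.842 × 0.3902 → [1.963, 2.620].

[1.963, 2.620]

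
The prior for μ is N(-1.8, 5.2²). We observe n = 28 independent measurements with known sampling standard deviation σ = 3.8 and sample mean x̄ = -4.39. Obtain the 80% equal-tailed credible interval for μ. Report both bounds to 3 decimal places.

[-5.253, -3.430]

Posterior precision = 1/5.2² + 28/3.8² = 0.0370 + 1.9391 = 1.9760, so posterior SD = 0.7114.
Posterior mean = (-1.8/5.2² + 28·-4.39/3.8²) / 1.9760 = -4.3415.
Interval: -4.3415 ± 1.282 × 0.7114 → [-5.253, -3.430].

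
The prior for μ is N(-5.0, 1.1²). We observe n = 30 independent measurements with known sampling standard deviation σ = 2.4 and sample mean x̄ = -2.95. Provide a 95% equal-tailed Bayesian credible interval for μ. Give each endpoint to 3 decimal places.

[-4.029, -2.433]

Posterior precision = 1/1.1² + 30/2.4² = 0.8264 + 5.2083 = 6.0348, so posterior SD = 0.4071.
Posterior mean = (-5.0/1.1² + 30·-2.95/2.4²) / 6.0348 = -3.2307.
Interval: -3.2307 ± 1.960 × 0.4071 → [-4.029, -2.433].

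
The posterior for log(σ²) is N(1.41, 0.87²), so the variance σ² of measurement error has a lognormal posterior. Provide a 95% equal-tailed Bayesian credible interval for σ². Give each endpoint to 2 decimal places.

[0.74, 22.54]

On the log scale the 95% interval is 1.41 ± 1.960 × 0.87 = [-0.2952, 3.1152].
Exponentiate: [e^-0.2952, e^3.1152] = [0.74, 22.54].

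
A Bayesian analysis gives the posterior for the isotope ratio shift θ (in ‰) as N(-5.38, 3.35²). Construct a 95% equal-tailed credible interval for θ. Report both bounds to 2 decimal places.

[-11.95, 1.19]

The posterior is symmetric, so the 95% equal-tailed interval is θ = -5.38 ± z·3.35 with z = 1.960.
Half-width: 1.960 × 3.35 = 6.57.
-5.38 − 6.57 = -11.95; -5.38 + 6.57 = 1.19.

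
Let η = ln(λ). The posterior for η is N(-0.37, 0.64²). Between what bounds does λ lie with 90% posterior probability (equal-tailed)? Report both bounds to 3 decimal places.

On the log scale the 90% interval is -0.37 ± 1.645 × 0.64 = [-1.4227, 0.6827].
Exponentiate: [e^-1.4227, e^0.6827] = [0.241, 1.979].

[0.241, 1.979]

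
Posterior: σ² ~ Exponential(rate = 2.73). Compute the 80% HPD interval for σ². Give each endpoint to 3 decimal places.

[0.000, 0.590]

The exponential density is strictly decreasing on [0, ∞), so the HPD interval is anchored at 0: [0, q] with P(σ² ≤ q) = 0.80.
q = −ln(1 − 0.80) / 2.73 = 1.6094 / 2.73 = 0.590.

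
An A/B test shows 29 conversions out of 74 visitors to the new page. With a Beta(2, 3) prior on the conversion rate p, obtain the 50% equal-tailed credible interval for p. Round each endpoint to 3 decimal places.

Posterior: Beta(2+29, 3+45) = Beta(31, 48).
Equal-tailed 50% interval: the 0.25 and 0.75 quantiles of Beta(31, 48).
Posterior mean ≈ 0.392, SD ≈ 0.055; a Normal approximation gives roughly [0.356, 0.429].
Exact: F⁻¹(0.25) = 0.355; F⁻¹(0.75) = 0.429.

[0.355, 0.429]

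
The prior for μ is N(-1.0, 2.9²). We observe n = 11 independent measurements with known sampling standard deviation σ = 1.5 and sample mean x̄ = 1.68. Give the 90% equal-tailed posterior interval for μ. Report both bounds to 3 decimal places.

[0.881, 2.351]

Posterior precision = 1/2.9² + 11/1.5² = 0.1189 + 4.8889 = 5.0078, so posterior SD = 0.4469.
Posterior mean = (-1.0/2.9² + 11·1.68/1.5²) / 5.0078 = 1.6164.
Interval: 1.6164 ± 1.645 × 0.4469 → [0.881, 2.351].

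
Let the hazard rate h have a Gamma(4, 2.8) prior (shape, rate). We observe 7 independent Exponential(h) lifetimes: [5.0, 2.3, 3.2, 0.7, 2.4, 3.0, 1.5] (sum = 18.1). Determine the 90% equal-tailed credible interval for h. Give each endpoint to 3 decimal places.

[0.295, 0.812]

Posterior: Gamma(4+7, 2.8+18.1) = Gamma(11, 20.9) (shape, rate).
Equal-tailed 90% interval: Gamma(11, 20.9) quantiles at 0.05 and 0.95.
Posterior mean ≈ 0.526, SD ≈ 0.159; a Normal approximation gives roughly [0.265, 0.787].
Exact: lower = 0.295; upper = 0.812.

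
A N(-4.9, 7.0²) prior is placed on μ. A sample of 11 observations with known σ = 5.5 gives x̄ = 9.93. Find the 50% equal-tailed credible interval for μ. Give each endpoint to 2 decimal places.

Posterior precision = 1/7.0² + 11/5.5² = 0.0204 + 0.3636 = 0.3840, so posterior SD = 1.6136.
Posterior mean = (-4.9/7.0² + 11·9.93/5.5²) / 0.3840 = 9.1419.
Interval: 9.1419 ± 0.674 × 1.6136 → [8.05, 10.23].

[8.05, 10.23]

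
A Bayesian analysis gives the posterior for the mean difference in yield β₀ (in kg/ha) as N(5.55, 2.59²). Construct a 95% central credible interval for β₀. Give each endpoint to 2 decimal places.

The posterior is symmetric, so the 95% equal-tailed interval is β₀ = 5.55 ± z·2.59 with z = 1.960.
Half-width: 1.960 × 2.59 = 5.08.
5.55 − 5.08 = 0.47; 5.55 + 5.08 = 10.63.

[0.47, 10.63]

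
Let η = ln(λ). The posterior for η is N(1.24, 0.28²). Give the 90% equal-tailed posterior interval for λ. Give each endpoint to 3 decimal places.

[2.180, 5.477]

On the log scale the 90% interval is 1.24 ± 1.645 × 0.28 = [0.7794, 1.7006].
Exponentiate: [e^0.7794, e^1.7006] = [2.180, 5.477].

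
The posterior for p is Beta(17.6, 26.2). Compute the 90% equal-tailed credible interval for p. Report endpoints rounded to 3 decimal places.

Posterior: Beta(17.6, 26.2).
Equal-tailed 90% interval: the 0.05 and 0.95 quantiles of Beta(17.6, 26.2).
Posterior mean ≈ 0.402, SD ≈ 0.073; a Normal approximation gives roughly [0.281, 0.522].
Exact: F⁻¹(0.05) = 0.284; F⁻¹(0.95) = 0.525.

[0.284, 0.525]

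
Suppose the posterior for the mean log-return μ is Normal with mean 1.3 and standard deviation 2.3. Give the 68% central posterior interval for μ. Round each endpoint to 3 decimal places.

The posterior is symmetric, so the 68% equal-tailed interval is μ = 1.3 ± z·2.3 with z = 0.994.
Half-width: 0.994 × 2.3 = 2.287.
1.3 − 2.287 = -0.987; 1.3 + 2.287 = 3.587.

[-0.987, 3.587]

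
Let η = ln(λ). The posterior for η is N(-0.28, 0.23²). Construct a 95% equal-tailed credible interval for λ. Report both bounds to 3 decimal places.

On the log scale the 95% interval is -0.28 ± 1.960 × 0.23 = [-0.7308, 0.1708].
Exponentiate: [e^-0.7308, e^0.1708] = [0.482, 1.186].

[0.482, 1.186]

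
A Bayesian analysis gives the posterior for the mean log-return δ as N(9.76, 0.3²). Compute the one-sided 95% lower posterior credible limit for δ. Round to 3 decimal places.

9.267

Need L with P(δ ≥ L) = 0.95: L = 9.76 − z_{0.05}·0.3.
z = 1.645; L = 9.76 − 1.645 × 0.3 = 9.267.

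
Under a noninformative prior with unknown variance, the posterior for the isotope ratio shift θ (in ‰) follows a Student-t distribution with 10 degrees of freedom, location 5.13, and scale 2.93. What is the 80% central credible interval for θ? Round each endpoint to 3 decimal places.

[1.110, 9.150]

The t_10 distribution is symmetric; the 80% interval is 5.13 ± t·2.93 with t_{0.9,10} = 1.372.
Half-width: 1.372 × 2.93 = 4.020.
5.13 − 4.020 = 1.110; 5.13 + 4.020 = 9.150.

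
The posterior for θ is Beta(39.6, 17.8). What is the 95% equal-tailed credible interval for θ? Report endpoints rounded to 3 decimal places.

Posterior: Beta(39.6, 17.8).
Equal-tailed 95% interval: the 0.025 and 0.975 quantiles of Beta(39.6, 17.8).
Posterior mean ≈ 0.690, SD ≈ 0.061; a Normal approximation gives roughly [0.571, 0.809].
Exact: F⁻¹(0.025) = 0.566; F⁻¹(0.975) = 0.802.

[0.566, 0.802]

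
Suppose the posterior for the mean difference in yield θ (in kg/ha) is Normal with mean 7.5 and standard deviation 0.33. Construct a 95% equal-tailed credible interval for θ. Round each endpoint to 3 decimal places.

The posterior is symmetric, so the 95% equal-tailed interval is θ = 7.5 ± z·0.33 with z = 1.960.
Half-width: 1.960 × 0.33 = 0.647.
7.5 − 0.647 = 6.853; 7.5 + 0.647 = 8.147.

[6.853, 8.147]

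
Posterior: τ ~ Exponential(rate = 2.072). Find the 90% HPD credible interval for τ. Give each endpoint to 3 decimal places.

[0.000, 1.111]

The exponential density is strictly decreasing on [0, ∞), so the HPD interval is anchored at 0: [0, q] with P(τ ≤ q) = 0.90.
q = −ln(1 − 0.90) / 2.072 = 2.3026 / 2.072 = 1.111.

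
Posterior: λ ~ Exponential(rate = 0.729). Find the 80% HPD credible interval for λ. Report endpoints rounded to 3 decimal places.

[0.000, 2.208]

The exponential density is strictly decreasing on [0, ∞), so the HPD interval is anchored at 0: [0, q] with P(λ ≤ q) = 0.80.
q = −ln(1 − 0.80) / 0.729 = 1.6094 / 0.729 = 2.208.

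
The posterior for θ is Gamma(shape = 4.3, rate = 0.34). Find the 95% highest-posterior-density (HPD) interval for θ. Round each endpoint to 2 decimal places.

The posterior is unimodal and skewed, so the HPD interval has equal density at both endpoints and is the shortest 95% interval.
Solving f(2.51) = f(24.70) with F(24.70) − F(2.51) = 0.95 gives [2.51, 24.70].
For comparison, the equal-tailed interval is [3.66, 27.10]; the HPD is narrower and shifted toward the mode.

[2.51, 24.70]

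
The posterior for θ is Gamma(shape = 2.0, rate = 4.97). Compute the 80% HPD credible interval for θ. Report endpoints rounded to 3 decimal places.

The posterior is unimodal and skewed, so the HPD interval has equal density at both endpoints and is the shortest 80% interval.
Solving f(0.034) = f(0.620) with F(0.620) − F(0.034) = 0.80 gives [0.034, 0.620].
For comparison, the equal-tailed interval is [0.107, 0.783]; the HPD is narrower and shifted toward the mode.

[0.034, 0.620]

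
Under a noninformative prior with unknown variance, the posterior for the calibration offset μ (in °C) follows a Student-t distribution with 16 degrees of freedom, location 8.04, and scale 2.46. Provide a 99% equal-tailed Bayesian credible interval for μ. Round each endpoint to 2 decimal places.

[0.85, 15.23]

The t_16 distribution is symmetric; the 99% interval is 8.04 ± t·2.46 with t_{0.995,16} = 2.921.
Half-width: 2.921 × 2.46 = 7.19.
8.04 − 7.19 = 0.85; 8.04 + 7.19 = 15.23.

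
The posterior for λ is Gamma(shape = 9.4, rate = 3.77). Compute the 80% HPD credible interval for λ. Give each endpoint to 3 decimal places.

The posterior is unimodal and skewed, so the HPD interval has equal density at both endpoints and is the shortest 80% interval.
Solving f(1.375) = f(3.376) with F(3.376) − F(1.375) = 0.80 gives [1.375, 3.376].
For comparison, the equal-tailed interval is [1.524, 3.576]; the HPD is narrower and shifted toward the mode.

[1.375, 3.376]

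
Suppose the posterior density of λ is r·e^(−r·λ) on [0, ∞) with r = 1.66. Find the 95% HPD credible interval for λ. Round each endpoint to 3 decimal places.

[0.000, 1.805]

The exponential density is strictly decreasing on [0, ∞), so the HPD interval is anchored at 0: [0, q] with P(λ ≤ q) = 0.95.
q = −ln(1 − 0.95) / 1.66 = 2.9957 / 1.66 = 1.805.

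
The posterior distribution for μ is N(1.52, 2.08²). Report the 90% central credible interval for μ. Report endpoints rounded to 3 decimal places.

The posterior is symmetric, so the 90% equal-tailed interval is μ = 1.52 ± z·2.08 with z = 1.645.
Half-width: 1.645 × 2.08 = 3.421.
1.52 − 3.421 = -1.901; 1.52 + 3.421 = 4.941.

[-1.901, 4.941]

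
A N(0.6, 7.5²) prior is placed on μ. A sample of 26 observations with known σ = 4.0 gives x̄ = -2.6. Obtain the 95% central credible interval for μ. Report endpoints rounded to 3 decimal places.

[-4.095, -1.036]

Posterior precision = 1/7.5² + 26/4.0² = 0.0178 + 1.6250 = 1.6428, so posterior SD = 0.7802.
Posterior mean = (0.6/7.5² + 26·-2.6/4.0²) / 1.6428 = -2.5654.
Interval: -2.5654 ± 1.960 × 0.7802 → [-4.095, -1.036].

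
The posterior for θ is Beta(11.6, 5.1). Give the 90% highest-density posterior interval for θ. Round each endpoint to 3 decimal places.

[0.520, 0.875]

The posterior is unimodal and skewed, so the HPD interval has equal density at both endpoints and is the shortest 90% interval.
Solving f(0.520) = f(0.875) with F(0.875) − F(0.520) = 0.90 gives [0.520, 0.875].
For comparison, the equal-tailed interval is [0.501, 0.861]; the HPD is narrower and shifted toward the mode.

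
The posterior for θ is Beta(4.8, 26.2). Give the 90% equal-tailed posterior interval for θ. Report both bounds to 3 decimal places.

Posterior: Beta(4.8, 26.2).
Equal-tailed 90% interval: the 0.05 and 0.95 quantiles of Beta(4.8, 26.2).
Posterior mean ≈ 0.155, SD ≈ 0.064; a Normal approximation gives roughly [0.050, 0.260].
Exact: F⁻¹(0.05) = 0.064; F⁻¹(0.95) = 0.272.

[0.064, 0.272]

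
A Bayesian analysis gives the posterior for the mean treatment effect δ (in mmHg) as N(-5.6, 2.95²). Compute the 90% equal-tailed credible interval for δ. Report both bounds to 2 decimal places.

The posterior is symmetric, so the 90% equal-tailed interval is δ = -5.6 ± z·2.95 with z = 1.645.
Half-width: 1.645 × 2.95 = 4.85.
-5.6 − 4.85 = -10.45; -5.6 + 4.85 = -0.75.

[-10.45, -0.75]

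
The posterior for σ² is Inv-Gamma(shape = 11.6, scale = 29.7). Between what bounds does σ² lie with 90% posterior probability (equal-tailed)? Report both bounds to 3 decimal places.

[1.677, 4.486]

Inverse-Gamma(11.6, 29.7) quantiles: F⁻¹(0.05) and F⁻¹(0.95).
Equivalently, 1/σ² ~ Gamma(11.6, rate = 29.7); invert its 0.95 and 0.05 quantiles.
Posterior mean ≈ 2.802, SD ≈ 0.904; a Normal approximation gives roughly [1.314, 4.289].
Exact: lower = 1.677; upper = 4.486.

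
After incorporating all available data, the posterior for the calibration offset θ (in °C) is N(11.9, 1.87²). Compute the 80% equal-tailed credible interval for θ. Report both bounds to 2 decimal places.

The posterior is symmetric, so the 80% equal-tailed interval is θ = 11.9 ± z·1.87 with z = 1.282.
Half-width: 1.282 × 1.87 = 2.40.
11.9 − 2.40 = 9.50; 11.9 + 2.40 = 14.30.

[9.50, 14.30]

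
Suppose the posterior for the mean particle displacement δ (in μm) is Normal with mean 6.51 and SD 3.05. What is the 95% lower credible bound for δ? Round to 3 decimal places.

1.493

Need L with P(δ ≥ L) = 0.95: L = 6.51 − z_{0.05}·3.05.
z = 1.645; L = 6.51 − 1.645 × 3.05 = 1.493.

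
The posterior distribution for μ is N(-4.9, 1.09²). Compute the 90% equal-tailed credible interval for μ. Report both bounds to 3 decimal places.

[-6.693, -3.107]

The posterior is symmetric, so the 90% equal-tailed interval is μ = -4.9 ± z·1.09 with z = 1.645.
Half-width: 1.645 × 1.09 = 1.793.
-4.9 − 1.793 = -6.693; -4.9 + 1.793 = -3.107.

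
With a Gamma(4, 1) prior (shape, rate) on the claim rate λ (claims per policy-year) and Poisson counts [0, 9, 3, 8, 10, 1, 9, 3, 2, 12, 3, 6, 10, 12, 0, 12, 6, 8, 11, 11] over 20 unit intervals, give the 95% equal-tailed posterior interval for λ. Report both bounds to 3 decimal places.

[5.608, 7.815]

Posterior: Gamma(4+136, 1+20) = Gamma(140, 21) (shape, rate).
Equal-tailed 95% interval: Gamma(140, 21) quantiles at 0.025 and 0.975.
Posterior mean ≈ 6.667, SD ≈ 0.563; a Normal approximation gives roughly [5.562, 7.771].
Exact: lower = 5.608; upper = 7.815.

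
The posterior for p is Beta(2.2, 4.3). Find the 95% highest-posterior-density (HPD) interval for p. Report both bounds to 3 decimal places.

[0.036, 0.667]

The posterior is unimodal and skewed, so the HPD interval has equal density at both endpoints and is the shortest 95% interval.
Solving f(0.036) = f(0.667) with F(0.667) − F(0.036) = 0.95 gives [0.036, 0.667].
For comparison, the equal-tailed interval is [0.061, 0.708]; the HPD is narrower and shifted toward the mode.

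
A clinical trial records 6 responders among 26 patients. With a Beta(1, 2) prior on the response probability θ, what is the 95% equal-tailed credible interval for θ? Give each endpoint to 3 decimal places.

[0.107, 0.410]

Posterior: Beta(1+6, 2+20) = Beta(7, 22).
Equal-tailed 95% interval: the 0.025 and 0.975 quantiles of Beta(7, 22).
Posterior mean ≈ 0.241, SD ≈ 0.078; a Normal approximation gives roughly [0.088, 0.395].
Exact: F⁻¹(0.025) = 0.107; F⁻¹(0.975) = 0.410.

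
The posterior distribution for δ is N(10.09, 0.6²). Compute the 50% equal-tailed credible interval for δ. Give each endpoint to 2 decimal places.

[9.69, 10.49]

The posterior is symmetric, so the 50% equal-tailed interval is δ = 10.09 ± z·0.6 with z = 0.674.
Half-width: 0.674 × 0.6 = 0.40.
10.09 − 0.40 = 9.69; 10.09 + 0.40 = 10.49.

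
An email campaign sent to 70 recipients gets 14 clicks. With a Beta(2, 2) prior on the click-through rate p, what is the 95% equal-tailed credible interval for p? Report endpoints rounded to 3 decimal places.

Posterior: Beta(2+14, 2+56) = Beta(16, 58).
Equal-tailed 95% interval: the 0.025 and 0.975 quantiles of Beta(16, 58).
Posterior mean ≈ 0.216, SD ≈ 0.048; a Normal approximation gives roughly [0.123, 0.309].
Exact: F⁻¹(0.025) = 0.131; F⁻¹(0.975) = 0.316.

[0.131, 0.316]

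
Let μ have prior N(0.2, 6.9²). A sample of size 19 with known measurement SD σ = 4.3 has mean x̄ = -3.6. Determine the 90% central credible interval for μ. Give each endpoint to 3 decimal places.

Posterior precision = 1/6.9² + 19/4.3² = 0.0210 + 1.0276 = 1.0486, so posterior SD = 0.9766.
Posterior mean = (0.2/6.9² + 19·-3.6/4.3²) / 1.0486 = -3.5239.
Interval: -3.5239 ± 1.645 × 0.9766 → [-5.130, -1.918].

[-5.130, -1.918]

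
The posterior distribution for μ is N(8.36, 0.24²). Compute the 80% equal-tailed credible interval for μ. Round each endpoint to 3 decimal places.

[8.052, 8.668]

The posterior is symmetric, so the 80% equal-tailed interval is μ = 8.36 ± z·0.24 with z = 1.282.
Half-width: 1.282 × 0.24 = 0.308.
8.36 − 0.308 = 8.052; 8.36 + 0.308 = 8.668.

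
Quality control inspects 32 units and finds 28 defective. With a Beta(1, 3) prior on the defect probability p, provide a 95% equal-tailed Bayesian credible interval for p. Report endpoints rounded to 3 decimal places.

Posterior: Beta(1+28, 3+4) = Beta(29, 7).
Equal-tailed 95% interval: the 0.025 and 0.975 quantiles of Beta(29, 7).
Posterior mean ≈ 0.806, SD ≈ 0.065; a Normal approximation gives roughly [0.678, 0.933].
Exact: F⁻¹(0.025) = 0.664; F⁻¹(0.975) = 0.916.

[0.664, 0.916]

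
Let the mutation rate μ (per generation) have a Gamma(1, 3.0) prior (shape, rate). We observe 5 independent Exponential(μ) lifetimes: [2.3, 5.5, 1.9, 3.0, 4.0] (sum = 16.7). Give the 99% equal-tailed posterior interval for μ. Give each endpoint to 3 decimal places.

[0.078, 0.718]

Posterior: Gamma(1+5, 3.0+16.7) = Gamma(6, 19.7) (shape, rate).
Equal-tailed 99% interval: Gamma(6, 19.7) quantiles at 0.005 and 0.995.
Posterior mean ≈ 0.305, SD ≈ 0.124; a Normal approximation gives roughly [-0.016, 0.625].
Exact: lower = 0.078; upper = 0.718.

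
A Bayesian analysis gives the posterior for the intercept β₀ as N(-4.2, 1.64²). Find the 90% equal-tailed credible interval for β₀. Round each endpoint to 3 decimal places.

[-6.898, -1.502]

The posterior is symmetric, so the 90% equal-tailed interval is β₀ = -4.2 ± z·1.64 with z = 1.645.
Half-width: 1.645 × 1.64 = 2.698.
-4.2 − 2.698 = -6.898; -4.2 + 2.698 = -1.502.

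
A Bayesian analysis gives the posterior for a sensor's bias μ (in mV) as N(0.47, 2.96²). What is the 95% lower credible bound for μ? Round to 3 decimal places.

Need L with P(μ ≥ L) = 0.95: L = 0.47 − z_{0.05}·2.96.
z = 1.645; L = 0.47 − 1.645 × 2.96 = -4.399.

-4.399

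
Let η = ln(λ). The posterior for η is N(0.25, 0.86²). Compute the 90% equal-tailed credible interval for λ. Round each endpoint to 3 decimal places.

On the log scale the 90% interval is 0.25 ± 1.645 × 0.86 = [-1.1646, 1.6646].
Exponentiate: [e^-1.1646, e^1.6646] = [0.312, 5.283].

[0.312, 5.283]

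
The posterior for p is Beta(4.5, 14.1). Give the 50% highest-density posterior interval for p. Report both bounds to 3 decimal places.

[0.151, 0.281]

The posterior is unimodal and skewed, so the HPD interval has equal density at both endpoints and is the shortest 50% interval.
Solving f(0.151) = f(0.281) with F(0.281) − F(0.151) = 0.50 gives [0.151, 0.281].
For comparison, the equal-tailed interval is [0.171, 0.303]; the HPD is narrower and shifted toward the mode.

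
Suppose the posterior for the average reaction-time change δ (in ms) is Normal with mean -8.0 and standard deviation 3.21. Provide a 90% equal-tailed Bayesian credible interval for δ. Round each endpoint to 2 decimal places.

The posterior is symmetric, so the 90% equal-tailed interval is δ = -8.0 ± z·3.21 with z = 1.645.
Half-width: 1.645 × 3.21 = 5.28.
-8.0 − 5.28 = -13.28; -8.0 + 5.28 = -2.72.

[-13.28, -2.72]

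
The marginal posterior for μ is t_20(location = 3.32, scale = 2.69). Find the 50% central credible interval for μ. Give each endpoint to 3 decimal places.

[1.472, 5.168]

The t_20 distribution is symmetric; the 50% interval is 3.32 ± t·2.69 with t_{0.75,20} = 0.687.
Half-width: 0.687 × 2.69 = 1.848.
3.32 − 1.848 = 1.472; 3.32 + 1.848 = 5.168.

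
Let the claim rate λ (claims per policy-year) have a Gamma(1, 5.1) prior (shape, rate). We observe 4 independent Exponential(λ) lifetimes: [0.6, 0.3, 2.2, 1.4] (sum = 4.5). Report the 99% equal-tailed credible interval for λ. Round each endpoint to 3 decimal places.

Posterior: Gamma(1+4, 5.1+4.5) = Gamma(5, 9.6) (shape, rate).
Equal-tailed 99% interval: Gamma(5, 9.6) quantiles at 0.005 and 0.995.
Posterior mean ≈ 0.521, SD ≈ 0.233; a Normal approximation gives roughly [-0.079, 1.121].
Exact: lower = 0.112; upper = 1.312.

[0.112, 1.312]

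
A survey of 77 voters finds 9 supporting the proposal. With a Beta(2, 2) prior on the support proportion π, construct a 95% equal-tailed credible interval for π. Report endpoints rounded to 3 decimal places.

[0.071, 0.218]

Posterior: Beta(2+9, 2+68) = Beta(11, 70).
Equal-tailed 95% interval: the 0.025 and 0.975 quantiles of Beta(11, 70).
Posterior mean ≈ 0.136, SD ≈ 0.038; a Normal approximation gives roughly [0.062, 0.210].
Exact: F⁻¹(0.025) = 0.071; F⁻¹(0.975) = 0.218.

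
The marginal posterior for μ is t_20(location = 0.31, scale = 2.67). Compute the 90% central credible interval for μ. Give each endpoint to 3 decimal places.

The t_20 distribution is symmetric; the 90% interval is 0.31 ± t·2.67 with t_{0.95,20} = 1.725.
Half-width: 1.725 × 2.67 = 4.605.
0.31 − 4.605 = -4.295; 0.31 + 4.605 = 4.915.

[-4.295, 4.915]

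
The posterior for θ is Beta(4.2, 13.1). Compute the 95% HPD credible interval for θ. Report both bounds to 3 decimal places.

[0.063, 0.440]

The posterior is unimodal and skewed, so the HPD interval has equal density at both endpoints and is the shortest 95% interval.
Solving f(0.063) = f(0.440) with F(0.440) − F(0.063) = 0.95 gives [0.063, 0.440].
For comparison, the equal-tailed interval is [0.078, 0.463]; the HPD is narrower and shifted toward the mode.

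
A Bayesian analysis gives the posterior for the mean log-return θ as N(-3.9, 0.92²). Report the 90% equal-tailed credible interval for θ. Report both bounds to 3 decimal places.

[-5.413, -2.387]

The posterior is symmetric, so the 90% equal-tailed interval is θ = -3.9 ± z·0.92 with z = 1.645.
Half-width: 1.645 × 0.92 = 1.513.
-3.9 − 1.513 = -5.413; -3.9 + 1.513 = -2.387.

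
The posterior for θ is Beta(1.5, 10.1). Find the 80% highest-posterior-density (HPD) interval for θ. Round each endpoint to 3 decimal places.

The posterior is unimodal and skewed, so the HPD interval has equal density at both endpoints and is the shortest 80% interval.
Solving f(0.003) = f(0.203) with F(0.203) − F(0.003) = 0.80 gives [0.003, 0.203].
For comparison, the equal-tailed interval is [0.028, 0.261]; the HPD is narrower and shifted toward the mode.

[0.003, 0.203]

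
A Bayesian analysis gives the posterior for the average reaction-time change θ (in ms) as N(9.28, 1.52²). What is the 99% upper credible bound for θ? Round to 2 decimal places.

12.82

Need U with P(θ ≤ U) = 0.99: U = 9.28 + z_{0.01}·1.52.
z = 2.326; U = 9.28 + 2.326 × 1.52 = 12.82.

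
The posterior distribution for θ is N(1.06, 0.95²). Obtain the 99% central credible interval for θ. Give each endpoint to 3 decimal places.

The posterior is symmetric, so the 99% equal-tailed interval is θ = 1.06 ± z·0.95 with z = 2.576.
Half-width: 2.576 × 0.95 = 2.447.
1.06 − 2.447 = -1.387; 1.06 + 2.447 = 3.507.

[-1.387, 3.507]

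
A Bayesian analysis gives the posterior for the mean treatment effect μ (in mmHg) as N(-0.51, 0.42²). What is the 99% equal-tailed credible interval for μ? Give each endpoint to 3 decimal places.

[-1.592, 0.572]

The posterior is symmetric, so the 99% equal-tailed interval is μ = -0.51 ± z·0.42 with z = 2.576.
Half-width: 2.576 × 0.42 = 1.082.
-0.51 − 1.082 = -1.592; -0.51 + 1.082 = 0.572.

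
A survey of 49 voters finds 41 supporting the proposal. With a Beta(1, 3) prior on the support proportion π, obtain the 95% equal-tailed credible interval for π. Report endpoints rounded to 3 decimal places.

Posterior: Beta(1+41, 3+8) = Beta(42, 11).
Equal-tailed 95% interval: the 0.025 and 0.975 quantiles of Beta(42, 11).
Posterior mean ≈ 0.792, SD ≈ 0.055; a Normal approximation gives roughly [0.684, 0.901].
Exact: F⁻¹(0.025) = 0.675; F⁻¹(0.975) = 0.889.

[0.675, 0.889]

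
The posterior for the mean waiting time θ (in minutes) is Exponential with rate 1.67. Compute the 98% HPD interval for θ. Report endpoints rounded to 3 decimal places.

[0.000, 2.343]

The exponential density is strictly decreasing on [0, ∞), so the HPD interval is anchored at 0: [0, q] with P(θ ≤ q) = 0.98.
q = −ln(1 − 0.98) / 1.67 = 3.9120 / 1.67 = 2.343.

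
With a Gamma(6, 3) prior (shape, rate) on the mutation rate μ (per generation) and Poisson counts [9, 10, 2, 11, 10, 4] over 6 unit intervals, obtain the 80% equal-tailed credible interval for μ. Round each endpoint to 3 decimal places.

Posterior: Gamma(6+46, 3+6) = Gamma(52, 9) (shape, rate).
Equal-tailed 80% interval: Gamma(52, 9) quantiles at 0.1 and 0.9.
Posterior mean ≈ 5.778, SD ≈ 0.801; a Normal approximation gives roughly [4.751, 6.805].
Exact: lower = 4.778; upper = 6.825.

[4.778, 6.825]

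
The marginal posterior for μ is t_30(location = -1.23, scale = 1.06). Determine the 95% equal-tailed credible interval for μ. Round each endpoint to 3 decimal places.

The t_30 distribution is symmetric; the 95% interval is -1.23 ± t·1.06 with t_{0.975,30} = 2.042.
Half-width: 2.042 × 1.06 = 2.165.
-1.23 − 2.165 = -3.395; -1.23 + 2.165 = 0.935.

[-3.395, 0.935]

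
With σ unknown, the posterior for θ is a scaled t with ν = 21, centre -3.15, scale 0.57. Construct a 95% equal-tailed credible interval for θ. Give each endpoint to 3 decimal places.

The t_21 distribution is symmetric; the 95% interval is -3.15 ± t·0.57 with t_{0.975,21} = 2.080.
Half-width: 2.080 × 0.57 = 1.185.
-3.15 − 1.185 = -4.335; -3.15 + 1.185 = -1.965.

[-4.335, -1.965]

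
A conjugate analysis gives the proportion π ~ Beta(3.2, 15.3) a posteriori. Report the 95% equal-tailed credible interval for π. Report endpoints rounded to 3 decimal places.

Posterior: Beta(3.2, 15.3).
Equal-tailed 95% interval: the 0.025 and 0.975 quantiles of Beta(3.2, 15.3).
Posterior mean ≈ 0.173, SD ≈ 0.086; a Normal approximation gives roughly [0.005, 0.341].
Exact: F⁻¹(0.025) = 0.042; F⁻¹(0.975) = 0.370.

[0.042, 0.370]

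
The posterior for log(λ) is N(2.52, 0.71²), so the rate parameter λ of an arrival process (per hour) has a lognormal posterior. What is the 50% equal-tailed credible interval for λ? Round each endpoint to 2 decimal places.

[7.70, 20.06]

On the log scale the 50% interval is 2.52 ± 0.674 × 0.71 = [2.0411, 2.9989].
Exponentiate: [e^2.0411, e^2.9989] = [7.70, 20.06].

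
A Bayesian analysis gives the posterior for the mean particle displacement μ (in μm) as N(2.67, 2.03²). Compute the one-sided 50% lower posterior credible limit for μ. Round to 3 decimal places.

2.670

Need L with P(μ ≥ L) = 0.50: L = 2.67 − z_{0.5}·2.03.
z = 0.000; L = 2.67 − 0.000 × 2.03 = 2.670.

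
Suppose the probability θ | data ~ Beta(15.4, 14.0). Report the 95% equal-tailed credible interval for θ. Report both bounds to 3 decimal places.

[0.346, 0.698]

Posterior: Beta(15.4, 14.0).
Equal-tailed 95% interval: the 0.025 and 0.975 quantiles of Beta(15.4, 14.0).
Posterior mean ≈ 0.524, SD ≈ 0.091; a Normal approximation gives roughly [0.346, 0.701].
Exact: F⁻¹(0.025) = 0.346; F⁻¹(0.975) = 0.698.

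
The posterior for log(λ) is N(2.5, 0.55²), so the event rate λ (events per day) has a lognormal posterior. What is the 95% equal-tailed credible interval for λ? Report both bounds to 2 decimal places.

[4.15, 35.80]

On the log scale the 95% interval is 2.5 ± 1.960 × 0.55 = [1.4220, 3.5780].
Exponentiate: [e^1.4220, e^3.5780] = [4.15, 35.80].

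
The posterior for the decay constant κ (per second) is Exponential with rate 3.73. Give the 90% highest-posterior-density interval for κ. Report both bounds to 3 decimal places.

The exponential density is strictly decreasing on [0, ∞), so the HPD interval is anchored at 0: [0, q] with P(κ ≤ q) = 0.90.
q = −ln(1 − 0.90) / 3.73 = 2.3026 / 3.73 = 0.617.

[0.000, 0.617]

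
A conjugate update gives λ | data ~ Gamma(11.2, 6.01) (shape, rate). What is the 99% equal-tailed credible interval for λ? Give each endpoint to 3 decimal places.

[0.740, 3.607]

Posterior: Gamma(shape 11.2, rate 6.01).
Equal-tailed 99% interval: Gamma(11.2, 6.01) quantiles at 0.005 and 0.995.
Posterior mean ≈ 1.864, SD ≈ 0.557; a Normal approximation gives roughly [0.429, 3.298].
Exact: lower = 0.740; upper = 3.607.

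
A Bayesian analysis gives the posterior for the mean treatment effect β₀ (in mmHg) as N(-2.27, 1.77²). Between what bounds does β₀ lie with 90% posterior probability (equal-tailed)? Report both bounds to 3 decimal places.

The posterior is symmetric, so the 90% equal-tailed interval is β₀ = -2.27 ± z·1.77 with z = 1.645.
Half-width: 1.645 × 1.77 = 2.911.
-2.27 − 2.911 = -5.181; -2.27 + 2.911 = 0.641.

[-5.181, 0.641]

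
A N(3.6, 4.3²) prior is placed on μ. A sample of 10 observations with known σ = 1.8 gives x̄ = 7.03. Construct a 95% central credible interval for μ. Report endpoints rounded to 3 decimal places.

Posterior precision = 1/4.3² + 10/1.8² = 0.0541 + 3.0864 = 3.1405, so posterior SD = 0.5643.
Posterior mean = (3.6/4.3² + 10·7.03/1.8²) / 3.1405 = 6.9709.
Interval: 6.9709 ± 1.960 × 0.5643 → [5.865, 8.077].

[5.865, 8.077]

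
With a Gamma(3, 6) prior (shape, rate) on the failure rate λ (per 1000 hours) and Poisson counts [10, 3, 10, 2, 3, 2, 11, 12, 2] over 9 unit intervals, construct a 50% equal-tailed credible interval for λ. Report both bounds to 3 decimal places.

Posterior: Gamma(3+55, 6+9) = Gamma(58, 15) (shape, rate).
Equal-tailed 50% interval: Gamma(58, 15) quantiles at 0.25 and 0.75.
Posterior mean ≈ 3.867, SD ≈ 0.508; a Normal approximation gives roughly [3.524, 4.209].
Exact: lower = 3.513; upper = 4.196.

[3.513, 4.196]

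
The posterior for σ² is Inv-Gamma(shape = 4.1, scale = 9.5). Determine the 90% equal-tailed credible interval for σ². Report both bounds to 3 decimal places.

[1.203, 6.669]

Inverse-Gamma(4.1, 9.5) quantiles: F⁻¹(0.05) and F⁻¹(0.95).
Equivalently, 1/σ² ~ Gamma(4.1, rate = 9.5); invert its 0.95 and 0.05 quantiles.
Posterior mean ≈ 3.065, SD ≈ 2.115; a Normal approximation gives roughly [-0.414, 6.543].
Exact: lower = 1.203; upper = 6.669.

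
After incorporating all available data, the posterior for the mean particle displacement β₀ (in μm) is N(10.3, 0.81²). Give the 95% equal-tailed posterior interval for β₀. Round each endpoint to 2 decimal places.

The posterior is symmetric, so the 95% equal-tailed interval is β₀ = 10.3 ± z·0.81 with z = 1.960.
Half-width: 1.960 × 0.81 = 1.59.
10.3 − 1.59 = 8.71; 10.3 + 1.59 = 11.89.

[8.71, 11.89]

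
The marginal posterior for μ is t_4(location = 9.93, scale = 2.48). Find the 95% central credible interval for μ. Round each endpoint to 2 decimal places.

[3.04, 16.82]

The t_4 distribution is symmetric; the 95% interval is 9.93 ± t·2.48 with t_{0.975,4} = 2.776.
Half-width: 2.776 × 2.48 = 6.89.
9.93 − 6.89 = 3.04; 9.93 + 6.89 = 16.82.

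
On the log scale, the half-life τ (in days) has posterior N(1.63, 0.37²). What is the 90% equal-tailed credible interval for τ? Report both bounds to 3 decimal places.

[2.777, 9.380]

On the log scale the 90% interval is 1.63 ± 1.645 × 0.37 = [1.0214, 2.2386].
Exponentiate: [e^1.0214, e^2.2386] = [2.777, 9.380].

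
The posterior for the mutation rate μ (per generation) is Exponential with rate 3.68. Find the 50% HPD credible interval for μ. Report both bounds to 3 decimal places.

The exponential density is strictly decreasing on [0, ∞), so the HPD interval is anchored at 0: [0, q] with P(μ ≤ q) = 0.50.
q = −ln(1 − 0.50) / 3.68 = 0.6931 / 3.68 = 0.188.

[0.000, 0.188]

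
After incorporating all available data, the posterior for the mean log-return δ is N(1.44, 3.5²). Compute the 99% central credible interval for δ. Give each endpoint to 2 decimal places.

[-7.58, 10.46]

The posterior is symmetric, so the 99% equal-tailed interval is δ = 1.44 ± z·3.5 with z = 2.576.
Half-width: 2.576 × 3.5 = 9.02.
1.44 − 9.02 = -7.58; 1.44 + 9.02 = 10.46.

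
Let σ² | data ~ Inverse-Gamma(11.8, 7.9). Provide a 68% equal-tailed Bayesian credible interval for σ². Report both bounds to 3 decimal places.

Inverse-Gamma(11.8, 7.9) quantiles: F⁻¹(0.16) and F⁻¹(0.84).
Equivalently, 1/σ² ~ Gamma(11.8, rate = 7.9); invert its 0.84 and 0.16 quantiles.
Posterior mean ≈ 0.731, SD ≈ 0.234; a Normal approximation gives roughly [0.499, 0.964].
Exact: lower = 0.521; upper = 0.937.

[0.521, 0.937]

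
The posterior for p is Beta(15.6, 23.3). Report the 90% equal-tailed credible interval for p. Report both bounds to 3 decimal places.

[0.276, 0.532]

Posterior: Beta(15.6, 23.3).
Equal-tailed 90% interval: the 0.05 and 0.95 quantiles of Beta(15.6, 23.3).
Posterior mean ≈ 0.401, SD ≈ 0.078; a Normal approximation gives roughly [0.273, 0.529].
Exact: F⁻¹(0.05) = 0.276; F⁻¹(0.95) = 0.532.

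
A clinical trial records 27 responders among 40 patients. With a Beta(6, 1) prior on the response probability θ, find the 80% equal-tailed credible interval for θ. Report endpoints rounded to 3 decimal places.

[0.615, 0.785]

Posterior: Beta(6+27, 1+13) = Beta(33, 14).
Equal-tailed 80% interval: the 0.1 and 0.9 quantiles of Beta(33, 14).
Posterior mean ≈ 0.702, SD ≈ 0.066; a Normal approximation gives roughly [0.618, 0.787].
Exact: F⁻¹(0.1) = 0.615; F⁻¹(0.9) = 0.785.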